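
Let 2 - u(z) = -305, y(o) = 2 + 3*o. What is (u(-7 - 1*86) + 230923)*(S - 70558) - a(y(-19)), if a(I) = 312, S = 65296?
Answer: -1216732572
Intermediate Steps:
u(z) = 307 (u(z) = 2 - 1*(-305) = 2 + 305 = 307)
(u(-7 - 1*86) + 230923)*(S - 70558) - a(y(-19)) = (307 + 230923)*(65296 - 70558) - 1*312 = 231230*(-5262) - 312 = -1216732260 - 312 = -1216732572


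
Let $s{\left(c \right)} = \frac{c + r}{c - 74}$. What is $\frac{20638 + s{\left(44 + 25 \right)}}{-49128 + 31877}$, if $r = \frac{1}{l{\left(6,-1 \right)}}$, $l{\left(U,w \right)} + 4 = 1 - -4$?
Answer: $- \frac{20624}{17251} \approx -1.1955$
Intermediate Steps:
$l{\left(U,w \right)} = 1$ ($l{\left(U,w \right)} = -4 + \left(1 - -4\right) = -4 + \left(1 + 4\right) = -4 + 5 = 1$)
$r = 1$ ($r = 1^{-1} = 1$)
$s{\left(c \right)} = \frac{1 + c}{-74 + c}$ ($s{\left(c \right)} = \frac{c + 1}{c - 74} = \frac{1 + c}{-74 + c}$)
$\frac{20638 + s{\left(44 + 25 \right)}}{-49128 + 31877} = \frac{20638 + \frac{1 + \left(44 + 25\right)}{-74 + \left(44 + 25\right)}}{-49128 + 31877} = \frac{20638 + \frac{1 + 69}{-74 + 69}}{-17251} = \left(20638 + \frac{1}{-5} \cdot 70\right) \left(- \frac{1}{17251}\right) = \left(20638 - 14\right) \left(- \frac{1}{17251}\right) = 20624 \left(- \frac{1}{17251}\right) = - \frac{20624}{17251}$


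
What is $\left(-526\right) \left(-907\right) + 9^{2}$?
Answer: $477163$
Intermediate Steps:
$\left(-526\right) \left(-907\right) + 9^{2} = 477082 + 81 = 477163$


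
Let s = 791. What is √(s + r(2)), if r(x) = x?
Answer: √793 ≈ 28.160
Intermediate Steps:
√(s + r(2)) = √(791 + 2) = √793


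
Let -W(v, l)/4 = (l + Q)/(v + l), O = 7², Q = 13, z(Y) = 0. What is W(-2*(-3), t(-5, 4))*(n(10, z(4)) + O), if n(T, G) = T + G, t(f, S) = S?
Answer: -2006/5 ≈ -401.20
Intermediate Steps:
O = 49
n(T, G) = G + T
W(v, l) = -4*(13 + l)/(l + v) (W(v, l) = -4*(l + 13)/(v + l) = -4*(13 + l)/(l + v))
W(-2*(-3), t(-5, 4))*(n(10, z(4)) + O) = (4*(-13 - 1*4)/(4 - 2*(-3)))*((0 + 10) + 49) = (4*(-13 - 4)/(4 + 6))*(10 + 49) = (4*(-17)/10)*59 = (4*(⅒)*(-17))*59 = -34/5*59 = -2006/5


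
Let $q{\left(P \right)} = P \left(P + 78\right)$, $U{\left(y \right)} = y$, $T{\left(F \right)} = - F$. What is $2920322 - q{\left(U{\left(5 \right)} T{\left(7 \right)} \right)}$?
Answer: $2921827$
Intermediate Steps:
$q{\left(P \right)} = P \left(78 + P\right)$
$2920322 - q{\left(U{\left(5 \right)} T{\left(7 \right)} \right)} = 2920322 - 5 \left(\left(-1\right) 7\right) \left(78 + 5 \left(\left(-1\right) 7\right)\right) = 2920322 - 5 \left(-7\right) \left(78 + 5 \left(-7\right)\right) = 2920322 - - 35 \left(78 - 35\right) = 2920322 - \left(-35\right) 43 = 2920322 - -1505 = 2920322 + 1505 = 2921827$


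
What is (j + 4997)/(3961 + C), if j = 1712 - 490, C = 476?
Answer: 691/493 ≈ 1.4016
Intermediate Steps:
j = 1222
(j + 4997)/(3961 + C) = (1222 + 4997)/(3961 + 476) = 6219/4437 = 6219*(1/4437) = 691/493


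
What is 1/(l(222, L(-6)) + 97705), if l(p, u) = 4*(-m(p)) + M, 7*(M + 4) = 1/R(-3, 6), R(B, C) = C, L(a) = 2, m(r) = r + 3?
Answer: 42/4065643 ≈ 1.0330e-5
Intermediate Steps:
m(r) = 3 + r
M = -167/42 (M = -4 + (⅐)/6 = -4 + (⅐)*(⅙) = -4 + 1/42 = -167/42 ≈ -3.9762)
l(p, u) = -671/42 - 4*p (l(p, u) = 4*(-(3 + p)) - 167/42 = 4*(-3 - p) - 167/42 = (-12 - 4*p) - 167/42 = -671/42 - 4*p)
1/(l(222, L(-6)) + 97705) = 1/((-671/42 - 4*222) + 97705) = 1/((-671/42 - 888) + 97705) = 1/(-37967/42 + 97705) = 1/(4065643/42) = 42/4065643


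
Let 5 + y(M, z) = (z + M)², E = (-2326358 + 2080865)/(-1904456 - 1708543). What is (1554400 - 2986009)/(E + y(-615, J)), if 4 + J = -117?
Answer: -1724133961797/652376428934 ≈ -2.6429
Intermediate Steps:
E = 81831/1204333 (E = -245493/(-3612999) = -245493*(-1/3612999) = 81831/1204333 ≈ 0.067947)
J = -121 (J = -4 - 117 = -121)
y(M, z) = -5 + (M + z)² (y(M, z) = -5 + (z + M)² = -5 + (M + z)²)
(1554400 - 2986009)/(E + y(-615, J)) = (1554400 - 2986009)/(81831/1204333 + (-5 + (-615 - 121)²)) = -1431609/(81831/1204333 + (-5 + (-736)²)) = -1431609/(81831/1204333 + (-5 + 541696)) = -1431609/(81831/1204333 + 541691) = -1431609/652376428934/1204333 = -1431609*1204333/652376428934 = -1724133961797/652376428934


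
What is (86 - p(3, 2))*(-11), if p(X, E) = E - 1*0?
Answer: -924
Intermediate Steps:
p(X, E) = E (p(X, E) = E + 0 = E)
(86 - p(3, 2))*(-11) = (86 - 1*2)*(-11) = (86 - 2)*(-11) = 84*(-11) = -924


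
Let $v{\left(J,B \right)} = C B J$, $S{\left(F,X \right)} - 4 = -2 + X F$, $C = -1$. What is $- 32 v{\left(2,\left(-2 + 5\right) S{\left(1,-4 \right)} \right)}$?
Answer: $-384$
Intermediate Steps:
$S{\left(F,X \right)} = 2 + F X$ ($S{\left(F,X \right)} = 4 + \left(-2 + X F\right) = 4 + \left(-2 + F X\right) = 2 + F X$)
$v{\left(J,B \right)} = - B J$
$- 32 v{\left(2,\left(-2 + 5\right) S{\left(1,-4 \right)} \right)} = - 32 \left(\left(-1\right) \left(-2 + 5\right) \left(2 + 1 \left(-4\right)\right) 2\right) = - 32 \left(\left(-1\right) 3 \left(2 - 4\right) 2\right) = - 32 \left(\left(-1\right) 3 \left(-2\right) 2\right) = - 32 \left(\left(-1\right) \left(-6\right) 2\right) = \left(-32\right) 12 = -384$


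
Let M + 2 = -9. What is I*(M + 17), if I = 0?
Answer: 0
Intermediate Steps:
M = -11 (M = -2 - 9 = -11)
I*(M + 17) = 0*(-11 + 17) = 0*6 = 0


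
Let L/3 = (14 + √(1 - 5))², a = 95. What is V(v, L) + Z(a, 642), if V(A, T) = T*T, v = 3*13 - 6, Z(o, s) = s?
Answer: 304194 + 193536*I ≈ 3.0419e+5 + 1.9354e+5*I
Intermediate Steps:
v = 33 (v = 39 - 6 = 33)
L = 3*(14 + 2*I)² (L = 3*(14 + √(1 - 5))² = 3*(14 + √(-4))² = 3*(14 + 2*I)² ≈ 576.0 + 168.0*I)
V(A, T) = T²
V(v, L) + Z(a, 642) = (576 + 168*I)² + 642 = 642 + (576 + 168*I)²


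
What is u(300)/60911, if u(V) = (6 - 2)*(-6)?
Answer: -24/60911 ≈ -0.00039402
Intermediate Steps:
u(V) = -24 (u(V) = 4*(-6) = -24)
u(300)/60911 = -24/60911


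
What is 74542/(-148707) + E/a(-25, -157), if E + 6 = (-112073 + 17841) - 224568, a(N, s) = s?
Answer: 3645921596/1795923 ≈ 2030.1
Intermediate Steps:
E = -318806 (E = -6 + ((-112073 + 17841) - 224568) = -6 + (-94232 - 224568) = -6 - 318800 = -318806)
74542/(-148707) + E/a(-25, -157) = 74542/(-148707) - 318806/(-157) = 74542*(-1/148707) - 318806*(-1/157) = -5734/11439 + 318806/157 = 3645921596/1795923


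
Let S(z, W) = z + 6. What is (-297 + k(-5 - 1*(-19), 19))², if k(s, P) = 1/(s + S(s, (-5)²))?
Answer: 101949409/1156 ≈ 88192.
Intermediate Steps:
S(z, W) = 6 + z
k(s, P) = 1/(6 + 2*s) (k(s, P) = 1/(s + (6 + s)) = 1/(6 + 2*s))
(-297 + k(-5 - 1*(-19), 19))² = (-297 + 1/(2*(3 + (-5 - 1*(-19)))))² = (-297 + 1/(2*(3 + (-5 + 19))))² = (-297 + 1/(2*(3 + 14)))² = (-297 + (½)/17)² = (-297 + (½)*(1/17))² = (-297 + 1/34)² = (-10097/34)² = 101949409/1156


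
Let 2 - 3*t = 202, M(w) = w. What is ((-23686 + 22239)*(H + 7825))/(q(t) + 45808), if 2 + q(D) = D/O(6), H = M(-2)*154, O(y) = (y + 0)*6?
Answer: -293681673/1236712 ≈ -237.47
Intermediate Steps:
t = -200/3 (t = ⅔ - ⅓*202 = ⅔ - 202/3 = -200/3 ≈ -66.667)
O(y) = 6*y (O(y) = y*6 = 6*y)
H = -308 (H = -2*154 = -308)
q(D) = -2 + D/36 (q(D) = -2 + D/((6*6)) = -2 + D/36)
((-23686 + 22239)*(H + 7825))/(q(t) + 45808) = ((-23686 + 22239)*(-308 + 7825))/((-2 + (1/36)*(-200/3)) + 45808) = (-1447*7517)/((-2 - 50/27) + 45808) = -10877099/(-104/27 + 45808) = -10877099/1236712/27 = -10877099*27/1236712 = -293681673/1236712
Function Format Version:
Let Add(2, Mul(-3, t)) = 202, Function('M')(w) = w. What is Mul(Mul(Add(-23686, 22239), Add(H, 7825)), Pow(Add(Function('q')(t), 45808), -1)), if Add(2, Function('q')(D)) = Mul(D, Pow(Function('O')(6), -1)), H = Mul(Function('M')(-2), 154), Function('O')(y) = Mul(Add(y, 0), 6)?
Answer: Rational(-293681673, 1236712) ≈ -237.47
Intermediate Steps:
t = Rational(-200, 3) (t = Add(Rational(2, 3), Mul(Rational(-1, 3), 202)) = Add(Rational(2, 3), Rational(-202, 3)) = Rational(-200, 3) ≈ -66.667)
Function('O')(y) = Mul(6, y) (Function('O')(y) = Mul(y, 6) = Mul(6, y))
H = -308 (H = Mul(-2, 154) = -308)
Function('q')(D) = Add(-2, Mul(Rational(1, 36), D)) (Function('q')(D) = Add(-2, Mul(D, Pow(Mul(6, 6), -1))) = Add(-2, Mul(D, Pow(36, -1))) = Add(-2, Mul(D, Rational(1, 36))) = Add(-2, Mul(Rational(1, 36), D)))
Mul(Mul(Add(-23686, 22239), Add(H, 7825)), Pow(Add(Function('q')(t), 45808), -1)) = Mul(Mul(Add(-23686, 22239), Add(-308, 7825)), Pow(Add(Add(-2, Mul(Rational(1, 36), Rational(-200, 3))), 45808), -1)) = Mul(Mul(-1447, 7517), Pow(Add(Add(-2, Rational(-50, 27)), 45808), -1)) = Mul(-10877099, Pow(Add(Rational(-104, 27), 45808), -1)) = Mul(-10877099, Pow(Rational(1236712, 27), -1)) = Mul(-10877099, Rational(27, 1236712)) = Rational(-293681673, 1236712)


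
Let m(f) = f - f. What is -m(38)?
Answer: 0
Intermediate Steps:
m(f) = 0
-m(38) = -1*0 = 0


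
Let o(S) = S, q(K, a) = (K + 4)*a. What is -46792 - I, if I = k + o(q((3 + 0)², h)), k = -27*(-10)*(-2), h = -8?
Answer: -46148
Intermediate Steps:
q(K, a) = a*(4 + K) (q(K, a) = (4 + K)*a = a*(4 + K))
k = -540 (k = 270*(-2) = -540)
I = -644 (I = -540 - 8*(4 + (3 + 0)²) = -540 - 8*(4 + 3²) = -540 - 8*(4 + 9) = -540 - 8*13 = -540 - 104 = -644)
-46792 - I = -46792 - 1*(-644) = -46792 + 644 = -46148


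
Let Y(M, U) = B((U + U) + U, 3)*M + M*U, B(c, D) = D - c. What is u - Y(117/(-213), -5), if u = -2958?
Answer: -209511/71 ≈ -2950.9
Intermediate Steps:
Y(M, U) = M*U + M*(3 - 3*U) (Y(M, U) = (3 - ((U + U) + U))*M + M*U = (3 - (2*U + U))*M + M*U = (3 - 3*U)*M + M*U = M*(3 - 3*U) + M*U = M*U + M*(3 - 3*U))
u - Y(117/(-213), -5) = -2958 - 117/(-213)*(3 - 2*(-5)) = -2958 - 117*(-1/213)*(3 + 10) = -2958 - (-39)*13/71 = -2958 - 1*(-507/71) = -2958 + 507/71 = -209511/71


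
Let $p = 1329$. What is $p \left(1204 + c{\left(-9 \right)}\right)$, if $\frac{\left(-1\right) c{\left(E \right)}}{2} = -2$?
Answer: $1605432$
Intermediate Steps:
$c{\left(E \right)} = 4$ ($c{\left(E \right)} = \left(-2\right) \left(-2\right) = 4$)
$p \left(1204 + c{\left(-9 \right)}\right) = 1329 \left(1204 + 4\right) = 1329 \cdot 1208 = 1605432$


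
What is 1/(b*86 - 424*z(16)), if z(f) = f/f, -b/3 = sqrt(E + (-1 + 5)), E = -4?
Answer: -1/424 ≈ -0.0023585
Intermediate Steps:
b = 0 (b = -3*sqrt(-4 + (-1 + 5)) = -3*sqrt(-4 + 4) = -3*sqrt(0) = -3*0 = 0)
z(f) = 1
1/(b*86 - 424*z(16)) = 1/(0*86 - 424*1) = 1/(0 - 424) = 1/(-424) = -1/424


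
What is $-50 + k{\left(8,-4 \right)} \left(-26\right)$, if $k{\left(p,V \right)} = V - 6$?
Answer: $210$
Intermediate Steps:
$k{\left(p,V \right)} = -6 + V$ ($k{\left(p,V \right)} = V - 6 = -6 + V$)
$-50 + k{\left(8,-4 \right)} \left(-26\right) = -50 + \left(-6 - 4\right) \left(-26\right) = -50 - -260 = -50 + 260 = 210$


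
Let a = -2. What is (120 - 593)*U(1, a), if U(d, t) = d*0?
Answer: 0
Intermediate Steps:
U(d, t) = 0
(120 - 593)*U(1, a) = (120 - 593)*0 = -473*0 = 0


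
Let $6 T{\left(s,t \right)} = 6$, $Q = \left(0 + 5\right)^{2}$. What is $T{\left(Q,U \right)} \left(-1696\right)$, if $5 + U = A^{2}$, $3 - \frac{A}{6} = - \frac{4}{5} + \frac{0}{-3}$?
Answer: $-1696$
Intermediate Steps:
$Q = 25$ ($Q = 5^{2} = 25$)
$A = \frac{114}{5}$ ($A = 18 - 6 \left(- \frac{4}{5} + \frac{0}{-3}\right) = 18 - 6 \left(\left(-4\right) \frac{1}{5} + 0 \left(- \frac{1}{3}\right)\right) = 18 - 6 \left(- \frac{4}{5} + 0\right) = 18 - - \frac{24}{5} = 18 + \frac{24}{5} = \frac{114}{5} \approx 22.8$)
$U = \frac{12871}{25}$ ($U = -5 + \left(\frac{114}{5}\right)^{2} = -5 + \frac{12996}{25} = \frac{12871}{25} \approx 514.84$)
$T{\left(s,t \right)} = 1$ ($T{\left(s,t \right)} = \frac{1}{6} \cdot 6 = 1$)
$T{\left(Q,U \right)} \left(-1696\right) = 1 \left(-1696\right) = -1696$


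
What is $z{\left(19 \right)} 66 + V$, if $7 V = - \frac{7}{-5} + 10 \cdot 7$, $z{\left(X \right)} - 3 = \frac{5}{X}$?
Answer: $\frac{21429}{95} \approx 225.57$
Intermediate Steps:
$z{\left(X \right)} = 3 + \frac{5}{X}$
$V = \frac{51}{5}$ ($V = \frac{- \frac{7}{-5} + 10 \cdot 7}{7} = \frac{\left(-7\right) \left(- \frac{1}{5}\right) + 70}{7} = \frac{\frac{7}{5} + 70}{7} = \frac{1}{7} \cdot \frac{357}{5} = \frac{51}{5} \approx 10.2$)
$z{\left(19 \right)} 66 + V = \left(3 + \frac{5}{19}\right) 66 + \frac{51}{5} = \frac{62}{19} \cdot 66 + \frac{51}{5} = \frac{4092}{19} + \frac{51}{5} = \frac{21429}{95}$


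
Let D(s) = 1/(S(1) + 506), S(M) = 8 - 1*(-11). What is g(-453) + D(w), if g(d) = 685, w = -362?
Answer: 359626/525 ≈ 685.00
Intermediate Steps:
S(M) = 19 (S(M) = 8 + 11 = 19)
D(s) = 1/525 (D(s) = 1/(19 + 506) = 1/525)
g(-453) + D(w) = 685 + 1/525 = 359626/525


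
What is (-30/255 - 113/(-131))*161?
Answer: 267099/2227 ≈ 119.94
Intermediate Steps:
(-30/255 - 113/(-131))*161 = (-30*1/255 - 113*(-1/131))*161 = (-2/17 + 113/131)*161 = (1659/2227)*161 = 267099/2227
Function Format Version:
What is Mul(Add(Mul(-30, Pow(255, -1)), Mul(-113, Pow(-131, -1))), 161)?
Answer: Rational(267099, 2227) ≈ 119.94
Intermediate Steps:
Mul(Add(Mul(-30, Pow(255, -1)), Mul(-113, Pow(-131, -1))), 161) = Mul(Add(Mul(-30, Rational(1, 255)), Mul(-113, Rational(-1, 131))), 161) = Mul(Add(Rational(-2, 17), Rational(113, 131)), 161) = Mul(Rational(1659, 2227), 161) = Rational(267099, 2227)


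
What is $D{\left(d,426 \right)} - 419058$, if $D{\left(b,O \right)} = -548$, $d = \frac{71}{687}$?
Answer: $-419606$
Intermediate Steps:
$d = \frac{71}{687}$ ($d = 71 \cdot \frac{1}{687} = \frac{71}{687} \approx 0.10335$)
$D{\left(d,426 \right)} - 419058 = -548 - 419058 = -419606$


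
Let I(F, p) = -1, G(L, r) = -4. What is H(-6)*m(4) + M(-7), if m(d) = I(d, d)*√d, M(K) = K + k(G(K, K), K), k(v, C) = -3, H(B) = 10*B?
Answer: 110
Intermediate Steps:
M(K) = -3 + K (M(K) = K - 3 = -3 + K)
m(d) = -√d
H(-6)*m(4) + M(-7) = (10*(-6))*(-√4) + (-3 - 7) = -(-60)*2 - 10 = -60*(-2) - 10 = 120 - 10 = 110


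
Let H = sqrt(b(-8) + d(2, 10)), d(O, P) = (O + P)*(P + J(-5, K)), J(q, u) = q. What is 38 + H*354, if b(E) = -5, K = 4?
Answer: 38 + 354*sqrt(55) ≈ 2663.3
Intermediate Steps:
d(O, P) = (-5 + P)*(O + P) (d(O, P) = (O + P)*(P - 5) = (O + P)*(-5 + P) = (-5 + P)*(O + P))
H = sqrt(55) (H = sqrt(-5 + (10**2 - 5*2 - 5*10 + 2*10)) = sqrt(-5 + (100 - 10 - 50 + 20)) = sqrt(-5 + 60) = sqrt(55) ≈ 7.4162)
38 + H*354 = 38 + sqrt(55)*354 = 38 + 354*sqrt(55)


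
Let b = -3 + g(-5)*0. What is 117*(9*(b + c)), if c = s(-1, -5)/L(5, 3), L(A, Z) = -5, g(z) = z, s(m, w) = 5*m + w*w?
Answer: -7371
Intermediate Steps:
s(m, w) = w**2 + 5*m (s(m, w) = 5*m + w**2 = w**2 + 5*m)
c = -4 (c = ((-5)**2 + 5*(-1))/(-5) = (25 - 5)*(-1/5) = 20*(-1/5) = -4)
b = -3 (b = -3 - 5*0 = -3 + 0 = -3)
117*(9*(b + c)) = 117*(9*(-3 - 4)) = 117*(9*(-7)) = 117*(-63) = -7371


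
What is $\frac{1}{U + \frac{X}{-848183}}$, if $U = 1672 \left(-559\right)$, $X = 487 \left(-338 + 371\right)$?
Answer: $- \frac{848183}{792752560655} \approx -1.0699 \cdot 10^{-6}$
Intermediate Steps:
$X = 16071$ ($X = 487 \cdot 33 = 16071$)
$U = -934648$
$\frac{1}{U + \frac{X}{-848183}} = \frac{1}{-934648 + \frac{16071}{-848183}} = \frac{1}{-934648 + 16071 \left(- \frac{1}{848183}\right)} = \frac{1}{-934648 - \frac{16071}{848183}} = \frac{1}{- \frac{792752560655}{848183}} = - \frac{848183}{792752560655}$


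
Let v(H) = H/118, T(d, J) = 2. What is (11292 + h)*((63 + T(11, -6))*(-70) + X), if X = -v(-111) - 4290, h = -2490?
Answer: -4590282609/59 ≈ -7.7801e+7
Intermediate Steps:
v(H) = H/118 (v(H) = H*(1/118) = H/118)
X = -506109/118 (X = -(-111)/118 - 4290 = -1*(-111/118) - 4290 = 111/118 - 4290 = -506109/118 ≈ -4289.1)
(11292 + h)*((63 + T(11, -6))*(-70) + X) = (11292 - 2490)*((63 + 2)*(-70) - 506109/118) = 8802*(65*(-70) - 506109/118) = 8802*(-4550 - 506109/118) = 8802*(-1043009/118) = -4590282609/59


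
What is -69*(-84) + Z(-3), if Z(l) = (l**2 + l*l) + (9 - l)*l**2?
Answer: 5922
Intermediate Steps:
Z(l) = 2*l**2 + l**2*(9 - l) (Z(l) = (l**2 + l**2) + l**2*(9 - l) = 2*l**2 + l**2*(9 - l))
-69*(-84) + Z(-3) = -69*(-84) + (-3)**2*(11 - 1*(-3)) = 5796 + 9*(11 + 3) = 5796 + 9*14 = 5796 + 126 = 5922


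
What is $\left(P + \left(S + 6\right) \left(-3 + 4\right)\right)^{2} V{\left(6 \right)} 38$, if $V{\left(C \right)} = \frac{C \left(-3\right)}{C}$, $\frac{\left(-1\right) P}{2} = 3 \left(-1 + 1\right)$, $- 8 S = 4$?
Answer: $- \frac{6897}{2} \approx -3448.5$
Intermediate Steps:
$S = - \frac{1}{2}$ ($S = \left(- \frac{1}{8}\right) 4 = - \frac{1}{2} \approx -0.5$)
$P = 0$ ($P = - 2 \cdot 3 \left(-1 + 1\right) = - 2 \cdot 3 \cdot 0 = \left(-2\right) 0 = 0$)
$V{\left(C \right)} = -3$ ($V{\left(C \right)} = \frac{\left(-3\right) C}{C} = -3$)
$\left(P + \left(S + 6\right) \left(-3 + 4\right)\right)^{2} V{\left(6 \right)} 38 = \left(0 + \left(- \frac{1}{2} + 6\right) \left(-3 + 4\right)\right)^{2} \left(-3\right) 38 = \left(0 + \frac{11}{2} \cdot 1\right)^{2} \left(-3\right) 38 = \left(0 + \frac{11}{2}\right)^{2} \left(-3\right) 38 = \left(\frac{11}{2}\right)^{2} \left(-3\right) 38 = \frac{121}{4} \left(-3\right) 38 = \left(- \frac{363}{4}\right) 38 = - \frac{6897}{2}$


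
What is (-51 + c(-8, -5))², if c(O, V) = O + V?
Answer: 4096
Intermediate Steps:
(-51 + c(-8, -5))² = (-51 + (-8 - 5))² = (-51 - 13)² = (-64)² = 4096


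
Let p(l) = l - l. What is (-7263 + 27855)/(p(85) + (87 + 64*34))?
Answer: 20592/2263 ≈ 9.0994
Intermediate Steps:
p(l) = 0
(-7263 + 27855)/(p(85) + (87 + 64*34)) = (-7263 + 27855)/(0 + (87 + 64*34)) = 20592/(0 + (87 + 2176)) = 20592/(0 + 2263) = 20592/2263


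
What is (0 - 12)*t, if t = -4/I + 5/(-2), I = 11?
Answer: 378/11 ≈ 34.364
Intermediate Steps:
t = -63/22 (t = -4/11 + 5/(-2) = -4*1/11 + 5*(-1/2) = -4/11 - 5/2 = -63/22 ≈ -2.8636)
(0 - 12)*t = (0 - 12)*(-63/22) = -12*(-63/22) = 378/11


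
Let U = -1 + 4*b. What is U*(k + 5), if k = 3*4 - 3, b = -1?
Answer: -70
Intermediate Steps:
k = 9 (k = 12 - 3 = 9)
U = -5 (U = -1 + 4*(-1) = -1 - 4 = -5)
U*(k + 5) = -5*(9 + 5) = -5*14 = -70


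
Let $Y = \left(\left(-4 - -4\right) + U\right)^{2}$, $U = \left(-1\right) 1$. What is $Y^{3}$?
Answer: $1$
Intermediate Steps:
$U = -1$
$Y = 1$ ($Y = \left(\left(-4 - -4\right) - 1\right)^{2} = \left(\left(-4 + 4\right) - 1\right)^{2} = \left(0 - 1\right)^{2} = \left(-1\right)^{2} = 1$)
$Y^{3} = 1^{3} = 1$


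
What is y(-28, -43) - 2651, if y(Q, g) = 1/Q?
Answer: -74229/28 ≈ -2651.0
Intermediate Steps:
y(-28, -43) - 2651 = 1/(-28) - 2651 = -1/28 - 2651 = -74229/28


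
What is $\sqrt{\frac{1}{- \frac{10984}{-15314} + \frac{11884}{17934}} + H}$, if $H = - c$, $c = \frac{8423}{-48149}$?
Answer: $\frac{\sqrt{18721692963241410397432330}}{4561860538042} \approx 0.94849$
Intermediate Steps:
$c = - \frac{8423}{48149}$ ($c = 8423 \left(- \frac{1}{48149}\right) = - \frac{8423}{48149} \approx -0.17494$)
$H = \frac{8423}{48149}$ ($H = \left(-1\right) \left(- \frac{8423}{48149}\right) = \frac{8423}{48149} \approx 0.17494$)
$\sqrt{\frac{1}{- \frac{10984}{-15314} + \frac{11884}{17934}} + H} = \sqrt{\frac{1}{- \frac{10984}{-15314} + \frac{11884}{17934}} + \frac{8423}{48149}} = \sqrt{\frac{1}{\left(-10984\right) \left(- \frac{1}{15314}\right) + 11884 \cdot \frac{1}{17934}} + \frac{8423}{48149}} = \sqrt{\frac{1}{\frac{5492}{7657} + \frac{5942}{8967}} + \frac{8423}{48149}} = \sqrt{\frac{1}{\frac{94744658}{68660319}} + \frac{8423}{48149}} = \sqrt{\frac{68660319}{94744658} + \frac{8423}{48149}} = \sqrt{\frac{4103959953865}{4561860538042}} = \frac{\sqrt{18721692963241410397432330}}{4561860538042}$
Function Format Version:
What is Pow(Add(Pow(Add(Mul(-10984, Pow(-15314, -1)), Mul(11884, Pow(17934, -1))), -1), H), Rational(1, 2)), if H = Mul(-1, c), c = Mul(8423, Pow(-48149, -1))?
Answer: Mul(Rational(1, 4561860538042), Pow(18721692963241410397432330, Rational(1, 2))) ≈ 0.94849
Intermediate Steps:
c = Rational(-8423, 48149) (c = Mul(8423, Rational(-1, 48149)) = Rational(-8423, 48149) ≈ -0.17494)
H = Rational(8423, 48149) (H = Mul(-1, Rational(-8423, 48149)) = Rational(8423, 48149) ≈ 0.17494)
Pow(Add(Pow(Add(Mul(-10984, Pow(-15314, -1)), Mul(11884, Pow(17934, -1))), -1), H), Rational(1, 2)) = Pow(Add(Pow(Add(Mul(-10984, Pow(-15314, -1)), Mul(11884, Pow(17934, -1))), -1), Rational(8423, 48149)), Rational(1, 2)) = Pow(Add(Pow(Add(Mul(-10984, Rational(-1, 15314)), Mul(11884, Rational(1, 17934))), -1), Rational(8423, 48149)), Rational(1, 2)) = Pow(Add(Pow(Add(Rational(5492, 7657), Rational(5942, 8967)), -1), Rational(8423, 48149)), Rational(1, 2)) = Pow(Add(Pow(Rational(94744658, 68660319), -1), Rational(8423, 48149)), Rational(1, 2)) = Pow(Add(Rational(68660319, 94744658), Rational(8423, 48149)), Rational(1, 2)) = Pow(Rational(4103959953865, 4561860538042), Rational(1, 2)) = Mul(Rational(1, 4561860538042), Pow(18721692963241410397432330, Rational(1, 2)))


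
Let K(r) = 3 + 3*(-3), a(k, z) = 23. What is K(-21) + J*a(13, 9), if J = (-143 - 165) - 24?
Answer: -7642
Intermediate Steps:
J = -332 (J = -308 - 24 = -332)
K(r) = -6 (K(r) = 3 - 9 = -6)
K(-21) + J*a(13, 9) = -6 - 332*23 = -6 - 7636 = -7642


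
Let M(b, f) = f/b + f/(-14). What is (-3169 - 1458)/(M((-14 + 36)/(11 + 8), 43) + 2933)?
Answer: -356279/228464 ≈ -1.5595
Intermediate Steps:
M(b, f) = -f/14 + f/b (M(b, f) = f/b + f*(-1/14) = f/b - f/14 = -f/14 + f/b)
(-3169 - 1458)/(M((-14 + 36)/(11 + 8), 43) + 2933) = (-3169 - 1458)/((-1/14*43 + 43/(((-14 + 36)/(11 + 8)))) + 2933) = -4627/((-43/14 + 43/((22/19))) + 2933) = -4627/((-43/14 + 43/((22*(1/19)))) + 2933) = -4627/((-43/14 + 43/(22/19)) + 2933) = -4627/((-43/14 + 43*(19/22)) + 2933) = -4627/((-43/14 + 817/22) + 2933) = -4627/(2623/77 + 2933) = -4627/228464/77 = -4627*77/228464 = -356279/228464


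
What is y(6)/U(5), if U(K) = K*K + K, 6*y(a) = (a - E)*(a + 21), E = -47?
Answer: 159/20 ≈ 7.9500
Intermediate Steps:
y(a) = (21 + a)*(47 + a)/6 (y(a) = ((a - 1*(-47))*(a + 21))/6 = ((a + 47)*(21 + a))/6 = ((47 + a)*(21 + a))/6 = ((21 + a)*(47 + a))/6 = (21 + a)*(47 + a)/6)
U(K) = K + K² (U(K) = K² + K = K + K²)
y(6)/U(5) = (329/2 + (⅙)*6² + (34/3)*6)/((5*(1 + 5))) = (329/2 + (⅙)*36 + 68)/((5*6)) = (329/2 + 6 + 68)/30 = (477/2)*(1/30) = 159/20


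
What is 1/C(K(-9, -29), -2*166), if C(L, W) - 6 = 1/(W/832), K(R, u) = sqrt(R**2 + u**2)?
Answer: 83/290 ≈ 0.28621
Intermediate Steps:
C(L, W) = 6 + 832/W (C(L, W) = 6 + 1/(W/832) = 6 + 832/W)
1/C(K(-9, -29), -2*166) = 1/(6 + 832/((-2*166))) = 1/(6 + 832/(-332)) = 1/(6 + 832*(-1/332)) = 1/(6 - 208/83) = 1/(290/83) = 83/290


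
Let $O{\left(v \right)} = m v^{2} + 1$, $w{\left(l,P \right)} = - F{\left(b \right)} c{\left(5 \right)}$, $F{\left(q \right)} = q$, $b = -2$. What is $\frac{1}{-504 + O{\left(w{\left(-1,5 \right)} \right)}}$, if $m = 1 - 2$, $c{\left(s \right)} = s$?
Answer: $- \frac{1}{603} \approx -0.0016584$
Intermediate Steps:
$m = -1$
$w{\left(l,P \right)} = 10$ ($w{\left(l,P \right)} = \left(-1\right) \left(-2\right) 5 = 2 \cdot 5 = 10$)
$O{\left(v \right)} = 1 - v^{2}$ ($O{\left(v \right)} = - v^{2} + 1 = 1 - v^{2}$)
$\frac{1}{-504 + O{\left(w{\left(-1,5 \right)} \right)}} = \frac{1}{-504 + \left(1 - 10^{2}\right)} = \frac{1}{-504 + \left(1 - 100\right)} = \frac{1}{-504 - 99} = \frac{1}{-603} = - \frac{1}{603}$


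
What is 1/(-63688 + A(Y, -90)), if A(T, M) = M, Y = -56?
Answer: -1/63778 ≈ -1.5679e-5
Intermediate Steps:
1/(-63688 + A(Y, -90)) = 1/(-63688 - 90) = 1/(-63778) = -1/63778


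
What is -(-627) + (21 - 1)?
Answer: 647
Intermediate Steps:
-(-627) + (21 - 1) = -33*(-19) + 20 = 627 + 20 = 647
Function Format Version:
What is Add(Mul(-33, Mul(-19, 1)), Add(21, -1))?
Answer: 647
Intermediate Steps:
Add(Mul(-33, Mul(-19, 1)), Add(21, -1)) = Add(Mul(-33, -19), 20) = Add(627, 20) = 647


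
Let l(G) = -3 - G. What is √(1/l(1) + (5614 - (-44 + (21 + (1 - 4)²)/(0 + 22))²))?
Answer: √1837211/22 ≈ 61.611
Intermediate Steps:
√(1/l(1) + (5614 - (-44 + (21 + (1 - 4)²)/(0 + 22))²)) = √(1/(-3 - 1*1) + (5614 - (-44 + (21 + (1 - 4)²)/(0 + 22))²)) = √(1/(-3 - 1) + (5614 - (-44 + (21 + (-3)²)/22)²)) = √(1/(-4) + (5614 - (-44 + (21 + 9)*(1/22))²)) = √(-¼ + (5614 - (-44 + 30*(1/22))²)) = √(-¼ + (5614 - (-44 + 15/11)²)) = √(-¼ + (5614 - (-469/11)²)) = √(-¼ + (5614 - 1*219961/121)) = √(-¼ + (5614 - 219961/121)) = √(-¼ + 459333/121) = √(1837211/484) = √1837211/22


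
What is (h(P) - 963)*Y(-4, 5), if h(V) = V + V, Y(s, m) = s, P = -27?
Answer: 4068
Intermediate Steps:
h(V) = 2*V
(h(P) - 963)*Y(-4, 5) = (2*(-27) - 963)*(-4) = (-54 - 963)*(-4) = -1017*(-4) = 4068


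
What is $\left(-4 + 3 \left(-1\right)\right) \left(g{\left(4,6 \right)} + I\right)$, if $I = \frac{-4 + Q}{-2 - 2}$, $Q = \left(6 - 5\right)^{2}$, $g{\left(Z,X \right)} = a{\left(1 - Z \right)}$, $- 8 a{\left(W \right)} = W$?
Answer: $- \frac{63}{8} \approx -7.875$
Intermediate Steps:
$a{\left(W \right)} = - \frac{W}{8}$
$g{\left(Z,X \right)} = - \frac{1}{8} + \frac{Z}{8}$ ($g{\left(Z,X \right)} = - \frac{1 - Z}{8} = - \frac{1}{8} + \frac{Z}{8}$)
$Q = 1$ ($Q = 1^{2} = 1$)
$I = \frac{3}{4}$ ($I = \frac{-4 + 1}{-2 - 2} = - \frac{3}{-4} = \left(-3\right) \left(- \frac{1}{4}\right) = \frac{3}{4} \approx 0.75$)
$\left(-4 + 3 \left(-1\right)\right) \left(g{\left(4,6 \right)} + I\right) = \left(-4 + 3 \left(-1\right)\right) \left(\left(- \frac{1}{8} + \frac{1}{8} \cdot 4\right) + \frac{3}{4}\right) = \left(-4 - 3\right) \left(\left(- \frac{1}{8} + \frac{1}{2}\right) + \frac{3}{4}\right) = - 7 \left(\frac{3}{8} + \frac{3}{4}\right) = \left(-7\right) \frac{9}{8} = - \frac{63}{8}$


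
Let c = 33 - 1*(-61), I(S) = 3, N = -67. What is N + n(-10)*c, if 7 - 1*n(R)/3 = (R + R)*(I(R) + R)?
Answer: -37573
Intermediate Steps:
c = 94 (c = 33 + 61 = 94)
n(R) = 21 - 6*R*(3 + R) (n(R) = 21 - 3*(R + R)*(3 + R) = 21 - 3*2*R*(3 + R) = 21 - 6*R*(3 + R))
N + n(-10)*c = -67 + (21 - 18*(-10) - 6*(-10)**2)*94 = -67 + (21 + 180 - 6*100)*94 = -67 + (21 + 180 - 600)*94 = -67 - 399*94 = -67 - 37506 = -37573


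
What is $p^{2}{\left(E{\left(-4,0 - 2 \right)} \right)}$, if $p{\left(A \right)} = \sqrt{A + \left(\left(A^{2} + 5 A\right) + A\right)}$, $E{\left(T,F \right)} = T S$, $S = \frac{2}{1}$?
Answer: $8$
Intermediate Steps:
$S = 2$ ($S = 2 \cdot 1 = 2$)
$E{\left(T,F \right)} = 2 T$ ($E{\left(T,F \right)} = T 2 = 2 T$)
$p{\left(A \right)} = \sqrt{A^{2} + 7 A}$ ($p{\left(A \right)} = \sqrt{A + \left(A^{2} + 6 A\right)} = \sqrt{A^{2} + 7 A}$)
$p^{2}{\left(E{\left(-4,0 - 2 \right)} \right)} = \left(\sqrt{2 \left(-4\right) \left(7 + 2 \left(-4\right)\right)}\right)^{2} = \left(\sqrt{- 8 \left(7 - 8\right)}\right)^{2} = \left(\sqrt{\left(-8\right) \left(-1\right)}\right)^{2} = \left(\sqrt{8}\right)^{2} = \left(2 \sqrt{2}\right)^{2} = 8$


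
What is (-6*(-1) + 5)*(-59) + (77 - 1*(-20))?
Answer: -552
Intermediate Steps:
(-6*(-1) + 5)*(-59) + (77 - 1*(-20)) = (6 + 5)*(-59) + (77 + 20) = 11*(-59) + 97 = -649 + 97 = -552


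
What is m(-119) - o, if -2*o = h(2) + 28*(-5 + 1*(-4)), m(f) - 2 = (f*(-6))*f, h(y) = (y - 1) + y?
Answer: -170177/2 ≈ -85089.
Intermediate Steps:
h(y) = -1 + 2*y (h(y) = (-1 + y) + y = -1 + 2*y)
m(f) = 2 - 6*f**2 (m(f) = 2 + (f*(-6))*f = 2 + (-6*f)*f = 2 - 6*f**2)
o = 249/2 (o = -((-1 + 2*2) + 28*(-5 + 1*(-4)))/2 = -((-1 + 4) + 28*(-5 - 4))/2 = -(3 + 28*(-9))/2 = -(3 - 252)/2 = -1/2*(-249) = 249/2 ≈ 124.50)
m(-119) - o = (2 - 6*(-119)**2) - 1*249/2 = (2 - 6*14161) - 249/2 = (2 - 84966) - 249/2 = -84964 - 249/2 = -170177/2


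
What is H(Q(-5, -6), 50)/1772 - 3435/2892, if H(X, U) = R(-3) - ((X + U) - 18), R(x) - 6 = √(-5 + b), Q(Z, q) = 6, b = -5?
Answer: -514947/427052 + I*√10/1772 ≈ -1.2058 + 0.0017846*I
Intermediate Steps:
R(x) = 6 + I*√10 (R(x) = 6 + √(-5 - 5) = 6 + √(-10) = 6 + I*√10)
H(X, U) = 24 - U - X + I*√10 (H(X, U) = (6 + I*√10) - ((X + U) - 18) = (6 + I*√10) - ((U + X) - 18) = (6 + I*√10) - (-18 + U + X) = (6 + I*√10) + (18 - U - X) = 24 - U - X + I*√10)
H(Q(-5, -6), 50)/1772 - 3435/2892 = (24 - 1*50 - 1*6 + I*√10)/1772 - 3435/2892 = (24 - 50 - 6 + I*√10)*(1/1772) - 3435*1/2892 = (-32 + I*√10)*(1/1772) - 1145/964 = (-8/443 + I*√10/1772) - 1145/964 = -514947/427052 + I*√10/1772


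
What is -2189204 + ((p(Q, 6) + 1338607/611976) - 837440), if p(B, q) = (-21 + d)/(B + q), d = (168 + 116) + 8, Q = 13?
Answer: -35192245003307/11627544 ≈ -3.0266e+6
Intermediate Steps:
d = 292 (d = 284 + 8 = 292)
p(B, q) = 271/(B + q) (p(B, q) = (-21 + 292)/(B + q) = 271/(B + q))
-2189204 + ((p(Q, 6) + 1338607/611976) - 837440) = -2189204 + ((271/(13 + 6) + 1338607/611976) - 837440) = -2189204 + ((271/19 + 1338607*(1/611976)) - 837440) = -2189204 + ((271*(1/19) + 1338607/611976) - 837440) = -2189204 + ((271/19 + 1338607/611976) - 837440) = -2189204 + (191279029/11627544 - 837440) = -2189204 - 9737179168331/11627544 = -35192245003307/11627544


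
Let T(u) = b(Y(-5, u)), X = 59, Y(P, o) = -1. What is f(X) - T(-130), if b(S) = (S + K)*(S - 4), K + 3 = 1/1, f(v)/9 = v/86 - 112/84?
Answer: -1791/86 ≈ -20.826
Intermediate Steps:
f(v) = -12 + 9*v/86 (f(v) = 9*(v/86 - 112/84) = 9*(v*(1/86) - 112*1/84) = 9*(v/86 - 4/3) = 9*(-4/3 + v/86) = -12 + 9*v/86)
K = -2 (K = -3 + 1/1 = -3 + 1 = -2)
b(S) = (-4 + S)*(-2 + S) (b(S) = (S - 2)*(S - 4) = (-2 + S)*(-4 + S) = (-4 + S)*(-2 + S))
T(u) = 15 (T(u) = 8 + (-1)² - 6*(-1) = 8 + 1 + 6 = 15)
f(X) - T(-130) = (-12 + (9/86)*59) - 1*15 = (-12 + 531/86) - 15 = -501/86 - 15 = -1791/86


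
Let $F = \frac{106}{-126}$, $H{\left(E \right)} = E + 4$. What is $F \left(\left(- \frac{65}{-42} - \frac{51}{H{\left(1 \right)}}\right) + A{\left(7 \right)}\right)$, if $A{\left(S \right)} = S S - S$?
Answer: $- \frac{371159}{13230} \approx -28.054$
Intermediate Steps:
$H{\left(E \right)} = 4 + E$
$A{\left(S \right)} = S^{2} - S$
$F = - \frac{53}{63}$ ($F = 106 \left(- \frac{1}{126}\right) = - \frac{53}{63} \approx -0.84127$)
$F \left(\left(- \frac{65}{-42} - \frac{51}{H{\left(1 \right)}}\right) + A{\left(7 \right)}\right) = - \frac{53 \left(\left(- \frac{65}{-42} - \frac{51}{4 + 1}\right) + 7 \left(-1 + 7\right)\right)}{63} = - \frac{53 \left(\left(\left(-65\right) \left(- \frac{1}{42}\right) - \frac{51}{5}\right) + 7 \cdot 6\right)}{63} = - \frac{53 \left(\left(\frac{65}{42} - \frac{51}{5}\right) + 42\right)}{63} = - \frac{53 \left(- \frac{1817}{210} + 42\right)}{63} = \left(- \frac{53}{63}\right) \frac{7003}{210} = - \frac{371159}{13230}$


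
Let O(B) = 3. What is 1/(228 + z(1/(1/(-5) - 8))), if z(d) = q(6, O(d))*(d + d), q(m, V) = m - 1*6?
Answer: 1/228 ≈ 0.0043860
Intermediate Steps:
q(m, V) = -6 + m (q(m, V) = m - 6 = -6 + m)
z(d) = 0 (z(d) = (-6 + 6)*(d + d) = 0*(2*d) = 0)
1/(228 + z(1/(1/(-5) - 8))) = 1/(228 + 0) = 1/228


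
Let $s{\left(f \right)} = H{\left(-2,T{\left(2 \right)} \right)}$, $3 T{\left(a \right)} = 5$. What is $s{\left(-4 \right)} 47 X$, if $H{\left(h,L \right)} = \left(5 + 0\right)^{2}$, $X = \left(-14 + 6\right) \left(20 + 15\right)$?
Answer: $-329000$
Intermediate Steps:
$T{\left(a \right)} = \frac{5}{3}$ ($T{\left(a \right)} = \frac{1}{3} \cdot 5 = \frac{5}{3}$)
$X = -280$ ($X = \left(-8\right) 35 = -280$)
$H{\left(h,L \right)} = 25$ ($H{\left(h,L \right)} = 5^{2} = 25$)
$s{\left(f \right)} = 25$
$s{\left(-4 \right)} 47 X = 25 \cdot 47 \left(-280\right) = 1175 \left(-280\right) = -329000$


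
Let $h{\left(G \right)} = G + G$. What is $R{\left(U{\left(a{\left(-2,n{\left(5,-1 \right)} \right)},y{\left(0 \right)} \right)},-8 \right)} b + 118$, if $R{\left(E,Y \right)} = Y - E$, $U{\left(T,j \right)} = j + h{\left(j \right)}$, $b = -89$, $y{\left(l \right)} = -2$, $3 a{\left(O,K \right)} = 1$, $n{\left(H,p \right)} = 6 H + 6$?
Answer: $296$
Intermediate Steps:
$h{\left(G \right)} = 2 G$
$n{\left(H,p \right)} = 6 + 6 H$
$a{\left(O,K \right)} = \frac{1}{3}$ ($a{\left(O,K \right)} = \frac{1}{3} \cdot 1 = \frac{1}{3}$)
$U{\left(T,j \right)} = 3 j$ ($U{\left(T,j \right)} = j + 2 j = 3 j$)
$R{\left(U{\left(a{\left(-2,n{\left(5,-1 \right)} \right)},y{\left(0 \right)} \right)},-8 \right)} b + 118 = \left(-8 - 3 \left(-2\right)\right) \left(-89\right) + 118 = \left(-8 - -6\right) \left(-89\right) + 118 = \left(-8 + 6\right) \left(-89\right) + 118 = \left(-2\right) \left(-89\right) + 118 = 178 + 118 = 296$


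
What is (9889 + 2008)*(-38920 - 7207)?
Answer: -548772919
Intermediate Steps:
(9889 + 2008)*(-38920 - 7207) = 11897*(-46127) = -548772919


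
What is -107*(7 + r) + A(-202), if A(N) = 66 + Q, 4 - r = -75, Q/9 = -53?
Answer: -9613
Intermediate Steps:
Q = -477 (Q = 9*(-53) = -477)
r = 79 (r = 4 - 1*(-75) = 4 + 75 = 79)
A(N) = -411 (A(N) = 66 - 477 = -411)
-107*(7 + r) + A(-202) = -107*(7 + 79) - 411 = -107*86 - 411 = -9202 - 411 = -9613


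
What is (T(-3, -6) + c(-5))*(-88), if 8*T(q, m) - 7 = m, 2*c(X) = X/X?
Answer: -55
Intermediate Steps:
c(X) = 1/2 (c(X) = (X/X)/2 = (1/2)*1 = 1/2)
T(q, m) = 7/8 + m/8
(T(-3, -6) + c(-5))*(-88) = ((7/8 + (1/8)*(-6)) + 1/2)*(-88) = ((7/8 - 3/4) + 1/2)*(-88) = (1/8 + 1/2)*(-88) = (5/8)*(-88) = -55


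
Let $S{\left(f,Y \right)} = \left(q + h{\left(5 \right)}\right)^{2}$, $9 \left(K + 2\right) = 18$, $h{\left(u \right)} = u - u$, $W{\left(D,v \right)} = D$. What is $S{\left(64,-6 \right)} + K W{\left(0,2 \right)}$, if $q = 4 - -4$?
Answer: $64$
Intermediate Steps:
$h{\left(u \right)} = 0$
$K = 0$ ($K = -2 + \frac{1}{9} \cdot 18 = -2 + 2 = 0$)
$q = 8$ ($q = 4 + 4 = 8$)
$S{\left(f,Y \right)} = 64$ ($S{\left(f,Y \right)} = \left(8 + 0\right)^{2} = 8^{2} = 64$)
$S{\left(64,-6 \right)} + K W{\left(0,2 \right)} = 64 + 0 \cdot 0 = 64 + 0 = 64$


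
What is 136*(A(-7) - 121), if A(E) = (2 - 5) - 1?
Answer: -17000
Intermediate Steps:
A(E) = -4 (A(E) = -3 - 1 = -4)
136*(A(-7) - 121) = 136*(-4 - 121) = 136*(-125) = -17000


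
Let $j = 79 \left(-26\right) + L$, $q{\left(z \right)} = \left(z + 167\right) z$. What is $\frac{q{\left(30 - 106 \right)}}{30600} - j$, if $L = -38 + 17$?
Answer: $\frac{15872021}{7650} \approx 2074.8$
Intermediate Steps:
$L = -21$
$q{\left(z \right)} = z \left(167 + z\right)$ ($q{\left(z \right)} = \left(167 + z\right) z = z \left(167 + z\right)$)
$j = -2075$ ($j = 79 \left(-26\right) - 21 = -2054 - 21 = -2075$)
$\frac{q{\left(30 - 106 \right)}}{30600} - j = \frac{\left(30 - 106\right) \left(167 + \left(30 - 106\right)\right)}{30600} - -2075 = - 76 \left(167 - 76\right) \frac{1}{30600} + 2075 = \left(-76\right) 91 \cdot \frac{1}{30600} + 2075 = \left(-6916\right) \frac{1}{30600} + 2075 = - \frac{1729}{7650} + 2075 = \frac{15872021}{7650}$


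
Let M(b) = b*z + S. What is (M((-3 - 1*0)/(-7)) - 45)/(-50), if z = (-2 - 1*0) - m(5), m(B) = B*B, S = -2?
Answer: 41/35 ≈ 1.1714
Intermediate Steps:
m(B) = B²
z = -27 (z = (-2 - 1*0) - 1*5² = (-2 + 0) - 1*25 = -2 - 25 = -27)
M(b) = -2 - 27*b (M(b) = b*(-27) - 2 = -27*b - 2 = -2 - 27*b)
(M((-3 - 1*0)/(-7)) - 45)/(-50) = ((-2 - 27*(-3 - 1*0)/(-7)) - 45)/(-50) = -((-2 - 27*(-3 + 0)*(-1)/7) - 45)/50 = -((-2 - (-81)*(-1)/7) - 45)/50 = -((-2 - 27*3/7) - 45)/50 = -((-2 - 81/7) - 45)/50 = -(-95/7 - 45)/50 = -1/50*(-410/7) = 41/35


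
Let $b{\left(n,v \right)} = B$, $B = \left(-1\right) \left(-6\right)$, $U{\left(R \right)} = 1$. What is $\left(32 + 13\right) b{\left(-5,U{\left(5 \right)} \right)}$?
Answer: $270$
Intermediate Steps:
$B = 6$
$b{\left(n,v \right)} = 6$
$\left(32 + 13\right) b{\left(-5,U{\left(5 \right)} \right)} = \left(32 + 13\right) 6 = 45 \cdot 6 = 270$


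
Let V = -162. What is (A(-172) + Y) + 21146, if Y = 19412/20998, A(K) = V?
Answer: 220320722/10499 ≈ 20985.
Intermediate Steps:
A(K) = -162
Y = 9706/10499 (Y = 19412*(1/20998) = 9706/10499 ≈ 0.92447)
(A(-172) + Y) + 21146 = (-162 + 9706/10499) + 21146 = -1691132/10499 + 21146 = 220320722/10499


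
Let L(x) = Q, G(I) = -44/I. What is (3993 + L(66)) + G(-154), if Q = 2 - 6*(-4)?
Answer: 28135/7 ≈ 4019.3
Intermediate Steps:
Q = 26 (Q = 2 + 24 = 26)
L(x) = 26
(3993 + L(66)) + G(-154) = (3993 + 26) - 44/(-154) = 4019 - 44*(-1/154) = 4019 + 2/7 = 28135/7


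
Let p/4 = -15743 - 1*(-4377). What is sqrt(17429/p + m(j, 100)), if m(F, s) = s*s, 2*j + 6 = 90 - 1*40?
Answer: 3*sqrt(574137793554)/22732 ≈ 99.998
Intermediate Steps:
p = -45464 (p = 4*(-15743 - 1*(-4377)) = 4*(-15743 + 4377) = 4*(-11366) = -45464)
j = 22 (j = -3 + (90 - 1*40)/2 = -3 + (90 - 40)/2 = -3 + (1/2)*50 = -3 + 25 = 22)
m(F, s) = s**2
sqrt(17429/p + m(j, 100)) = sqrt(17429/(-45464) + 100**2) = sqrt(17429*(-1/45464) + 10000) = sqrt(-17429/45464 + 10000) = sqrt(454622571/45464) = 3*sqrt(574137793554)/22732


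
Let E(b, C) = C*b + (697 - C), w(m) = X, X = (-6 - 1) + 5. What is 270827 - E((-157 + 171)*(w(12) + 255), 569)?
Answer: -1744699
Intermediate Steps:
X = -2 (X = -7 + 5 = -2)
w(m) = -2
E(b, C) = 697 - C + C*b
270827 - E((-157 + 171)*(w(12) + 255), 569) = 270827 - (697 - 1*569 + 569*((-157 + 171)*(-2 + 255))) = 270827 - (697 - 569 + 569*(14*253)) = 270827 - (697 - 569 + 569*3542) = 270827 - (697 - 569 + 2015398) = 270827 - 1*2015526 = 270827 - 2015526 = -1744699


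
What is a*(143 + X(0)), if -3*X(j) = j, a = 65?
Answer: 9295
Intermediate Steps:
X(j) = -j/3
a*(143 + X(0)) = 65*(143 - ⅓*0) = 65*(143 + 0) = 65*143 = 9295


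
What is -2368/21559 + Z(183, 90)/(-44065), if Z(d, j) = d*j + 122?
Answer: -462052848/949997335 ≈ -0.48637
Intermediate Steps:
Z(d, j) = 122 + d*j
-2368/21559 + Z(183, 90)/(-44065) = -2368/21559 + (122 + 183*90)/(-44065) = -2368*1/21559 + (122 + 16470)*(-1/44065) = -2368/21559 + 16592*(-1/44065) = -2368/21559 - 16592/44065 = -462052848/949997335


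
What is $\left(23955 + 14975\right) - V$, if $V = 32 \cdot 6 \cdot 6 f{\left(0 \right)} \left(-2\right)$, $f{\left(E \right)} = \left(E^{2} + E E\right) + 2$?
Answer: $43538$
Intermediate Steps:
$f{\left(E \right)} = 2 + 2 E^{2}$ ($f{\left(E \right)} = \left(E^{2} + E^{2}\right) + 2 = 2 E^{2} + 2 = 2 + 2 E^{2}$)
$V = -4608$ ($V = 32 \cdot 6 \cdot 6 \left(2 + 2 \cdot 0^{2}\right) \left(-2\right) = 32 \cdot 36 \left(2 + 2 \cdot 0\right) \left(-2\right) = 32 \cdot 36 \left(2 + 0\right) \left(-2\right) = 32 \cdot 36 \cdot 2 \left(-2\right) = 32 \cdot 72 \left(-2\right) = 2304 \left(-2\right) = -4608$)
$\left(23955 + 14975\right) - V = \left(23955 + 14975\right) - -4608 = 38930 + 4608 = 43538$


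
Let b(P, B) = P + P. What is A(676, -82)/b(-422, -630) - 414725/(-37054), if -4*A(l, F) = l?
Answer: 178145013/15636788 ≈ 11.393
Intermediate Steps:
A(l, F) = -l/4
b(P, B) = 2*P
A(676, -82)/b(-422, -630) - 414725/(-37054) = (-¼*676)/((2*(-422))) - 414725/(-37054) = -169/(-844) - 414725*(-1/37054) = -169*(-1/844) + 414725/37054 = 169/844 + 414725/37054 = 178145013/15636788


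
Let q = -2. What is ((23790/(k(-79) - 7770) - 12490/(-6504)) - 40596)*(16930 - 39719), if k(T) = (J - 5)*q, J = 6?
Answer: 5845801333737599/6318636 ≈ 9.2517e+8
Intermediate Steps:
k(T) = -2 (k(T) = (6 - 5)*(-2) = 1*(-2) = -2)
((23790/(k(-79) - 7770) - 12490/(-6504)) - 40596)*(16930 - 39719) = ((23790/(-2 - 7770) - 12490/(-6504)) - 40596)*(16930 - 39719) = ((23790/(-7772) - 12490*(-1/6504)) - 40596)*(-22789) = ((23790*(-1/7772) + 6245/3252) - 40596)*(-22789) = ((-11895/3886 + 6245/3252) - 40596)*(-22789) = (-7207235/6318636 - 40596)*(-22789) = -256518554291/6318636*(-22789) = 5845801333737599/6318636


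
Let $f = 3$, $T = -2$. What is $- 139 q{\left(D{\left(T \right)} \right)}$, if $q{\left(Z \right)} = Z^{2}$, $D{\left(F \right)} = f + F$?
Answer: $-139$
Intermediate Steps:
$D{\left(F \right)} = 3 + F$
$- 139 q{\left(D{\left(T \right)} \right)} = - 139 \left(3 - 2\right)^{2} = - 139 \cdot 1^{2} = \left(-139\right) 1 = -139$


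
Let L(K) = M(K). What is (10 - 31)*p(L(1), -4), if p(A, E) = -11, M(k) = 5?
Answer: 231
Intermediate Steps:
L(K) = 5
(10 - 31)*p(L(1), -4) = (10 - 31)*(-11) = -21*(-11) = 231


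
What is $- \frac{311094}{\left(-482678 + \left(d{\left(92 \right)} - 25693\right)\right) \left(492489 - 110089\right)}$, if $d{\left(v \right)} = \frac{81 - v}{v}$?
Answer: $\frac{511083}{319373262200} \approx 1.6003 \cdot 10^{-6}$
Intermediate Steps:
$d{\left(v \right)} = \frac{81 - v}{v}$
$- \frac{311094}{\left(-482678 + \left(d{\left(92 \right)} - 25693\right)\right) \left(492489 - 110089\right)} = - \frac{311094}{\left(-482678 - \left(25693 - \frac{81 - 92}{92}\right)\right) \left(492489 - 110089\right)} = - \frac{311094}{\left(-482678 - \left(25693 - \frac{81 - 92}{92}\right)\right) 382400} = - \frac{311094}{\left(-482678 + \left(\frac{1}{92} \left(-11\right) - 25693\right)\right) 382400} = - \frac{311094}{\left(-482678 - \frac{2363767}{92}\right) 382400} = - \frac{311094}{\left(- \frac{46770143}{92}\right) 382400} = - \frac{311094}{- \frac{4471225670800}{23}} = \left(-311094\right) \left(- \frac{23}{4471225670800}\right) = \frac{511083}{319373262200}$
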